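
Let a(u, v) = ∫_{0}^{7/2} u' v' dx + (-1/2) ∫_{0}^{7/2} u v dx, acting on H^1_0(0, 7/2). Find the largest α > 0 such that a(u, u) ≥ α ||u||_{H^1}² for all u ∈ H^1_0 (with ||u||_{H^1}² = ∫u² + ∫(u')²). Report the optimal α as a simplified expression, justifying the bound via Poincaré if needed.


α = (-49 + 8*π^2)/(2*(4*π^2 + 49))

Coercivity of a(·,·) on H^1_0(0, 7/2) means a(u, u) ≥ α ||u||_{H^1}² for every u ∈ H^1_0.
The interval has length L = 7/2, and Poincaré/coercivity depend only on L. Here a(u, u) = ∫(u')² + (-1/2)·∫u².
Here c = -1/2 < 0 with |c| < (π/L)² = 4*π^2/49, so coercivity still holds. The condition a(u,u) ≥ α||u||_{H^1}² reads (1−α)∫(u')² ≥ (α−c)∫u². Any admissible α is ≤ 1 (rapidly oscillating u have ∫u²/∫(u')² → 0), and α = 1 would force 0 ≥ (1−c)∫u², impossible since c < 1; so 1−α > 0. By the sharp Poincaré inequality on H^1_0 of an interval of length L, ∫(u')² ≥ (π/L)²∫u² with equality for the first sine mode sin(π(x−x₀)/L) (x₀ the left endpoint), so the inequality holds for all u iff (1−α)(π/L)² ≥ α − c, i.e. α ≤ ((π/L)² + c)/((π/L)² + 1) = (1 + c(L/π)²)/(1 + (L/π)²). (Direct route, valid since c ≤ 0: Poincaré gives c∫u² ≥ c(L/π)²∫(u')², so a(u,u) ≥ (1 + c(L/π)²)∫(u')², while ||u||_{H^1}² ≤ (1 + (L/π)²)∫(u')²; dividing yields the same α.) With (π/L)² = 4*π^2/49 and c = -1/2, the largest admissible constant is α = ((π/L)² + c)/((π/L)² + 1).
Simplifying, α = (-49 + 8*π^2)/(2*(4*π^2 + 49)).


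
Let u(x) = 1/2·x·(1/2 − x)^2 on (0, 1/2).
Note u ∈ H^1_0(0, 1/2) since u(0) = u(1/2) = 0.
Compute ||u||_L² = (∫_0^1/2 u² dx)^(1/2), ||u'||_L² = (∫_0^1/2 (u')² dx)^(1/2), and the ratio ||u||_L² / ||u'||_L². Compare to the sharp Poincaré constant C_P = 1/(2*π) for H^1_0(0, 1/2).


||u||_L² / ||u'||_L² = sqrt(14)/28 < C_P = 1/(2*π).

u(x) = 1/2·x·(1/2 − x)^2, so u'(x) = (2*x - 1)*(6*x - 1)/8.
u(x) = 1/2·x·(1/2 − x)^2 vanishes at x = 0 and x = 1/2, so u ∈ H^1_0(0, 1/2). Differentiate via the product rule and integrate the resulting polynomials term by term.
  ∫_0^1/2 u² dx = ∫_0^1/2 (x^6/4 - x^5/2 + 3*x^4/8 - x^3/8 + x^2/64) dx. Term by term:
    ∫_0^1/2 x^6/4 dx = 1/3584;  ∫_0^1/2 -x^5/2 dx = -1/768;  ∫_0^1/2 3*x^4/8 dx = 3/1280;
    ∫_0^1/2 -x^3/8 dx = -1/512;  ∫_0^1/2 x^2/64 dx = 1/1536.
  Sum: 1/3584 − 1/768 + 3/1280 − 1/512 + 1/1536 = 1/53760.
  ∫_0^1/2 (u')² dx = ∫_0^1/2 (9*x^4/4 - 3*x^3 + 11*x^2/8 - x/4 + 1/64) dx. Term by term:
    ∫_0^1/2 9*x^4/4 dx = 9/640;  ∫_0^1/2 -3*x^3 dx = -3/64;  ∫_0^1/2 11*x^2/8 dx = 11/192;
    ∫_0^1/2 -x/4 dx = -1/32;  ∫_0^1/2 1/64 dx = 1/128.
  Sum: 9/640 − 3/64 + 11/192 − 1/32 + 1/128 = 1/960.
∫_0^1/2 u² dx = 1/53760, so ||u||_L² = sqrt(210)/3360.
∫_0^1/2 (u')² dx = 1/960, so ||u'||_L² = sqrt(15)/120.
Ratio ||u||_L² / ||u'||_L² = sqrt(14)/28.
Sharp Poincaré constant on H^1_0(0, 1/2) is C_P = L/π = 1/(2*π), achieved by sin(2*π·x).
A polynomial bump cannot attain the sharp Poincaré constant (only the first sine eigenfunction does), so the ratio is strictly less than C_P, consistent with ||u||_L² ≤ C_P ||u'||_L².


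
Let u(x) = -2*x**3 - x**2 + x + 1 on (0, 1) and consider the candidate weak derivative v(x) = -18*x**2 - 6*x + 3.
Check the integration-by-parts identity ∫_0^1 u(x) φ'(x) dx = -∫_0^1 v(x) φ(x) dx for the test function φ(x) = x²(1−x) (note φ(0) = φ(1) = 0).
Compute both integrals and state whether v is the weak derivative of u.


LHS = 13/60, RHS = 13/20. No, v is not the weak derivative of u.

u(x) = -2*x**3 - x**2 + x + 1, classical derivative u'(x) = -6*x**2 - 2*x + 1.
φ(x) = x²(1−x), so φ'(x) = x*(2 - 3*x).
Note φ(0) = φ(1) = 0, so the boundary term u·φ vanishes.
LHS = ∫_0^1 u(x) φ'(x) dx = ∫_0^1 (6*x^5 - x^4 - 5*x^3 - x^2 + 2*x) dx. Term by term:
  ∫_0^1 6*x^5 dx = 1;  ∫_0^1 -x^4 dx = -1/5;  ∫_0^1 -5*x^3 dx = -5/4;
  ∫_0^1 -x^2 dx = -1/3;  ∫_0^1 2*x dx = 1.
Sum: 1 − 1/5 − 5/4 − 1/3 + 1 = 13/60.
So LHS = 13/60.
∫_0^1 v(x) φ(x) dx = ∫_0^1 (18*x^5 - 12*x^4 - 9*x^3 + 3*x^2) dx. Term by term:
  ∫_0^1 18*x^5 dx = 3;  ∫_0^1 -12*x^4 dx = -12/5;  ∫_0^1 -9*x^3 dx = -9/4;
  ∫_0^1 3*x^2 dx = 1.
Sum: 3 − 12/5 − 9/4 + 1 = -13/20.
So RHS = -∫_0^1 v(x) φ(x) dx = 13/20.
LHS − RHS = -13/30 ≠ 0, so the identity fails.
(For a valid weak derivative the identity must hold for EVERY test function, in particular this one. The failure shows v is NOT the weak derivative of u.)
Correct weak derivative would be u'(x) = -6*x**2 - 2*x + 1.


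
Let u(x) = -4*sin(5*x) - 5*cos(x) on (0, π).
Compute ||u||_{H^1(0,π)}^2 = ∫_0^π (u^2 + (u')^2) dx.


||u||_{H^1(0,π)}^2 = 233*π

u'(x) = 5*sin(x) - 20*cos(5*x).
Expand u² and (u')² and integrate term by term on (0, π), using: for integers n ≥ 1, ∫_0^π sin²(nx) dx = ∫_0^π cos²(nx) dx = π/2; for n ≠ n', ∫_0^π sin(nx)sin(n'x) dx = ∫_0^π cos(nx)cos(n'x) dx = 0; and by product-to-sum, ∫_0^π sin(nx)cos(n'x) dx = ½∫_0^π [sin((n+n')x) + sin((n−n')x)] dx, which is 0 when n+n' is even and 2n/(n²−n'²) when n+n' is odd (it need not vanish on (0, π)).
  u² squared terms: (-5)²·∫cos(x)² dx = 25·π/2 = 25*π/2;  (-4)²·∫sin(5x)² dx = 16·π/2 = 8*π.
  u² cross terms: 2·(-5)·(-4)·∫cos(x)·sin(5x) dx = 40·(0) = 0.
  So ∫_0^π u² dx = 25*π/2 + 8*π + 0 = 41*π/2.
  (u')² squared terms: (-20)²·∫cos(5x)² dx = 400·π/2 = 200*π;  (5)²·∫sin(x)² dx = 25·π/2 = 25*π/2.
  (u')² cross terms: 2·(-20)·(5)·∫cos(5x)·sin(x) dx = -200·(0) = 0.
  So ∫_0^π (u')² dx = 200*π + 25*π/2 + 0 = 425*π/2.
||u||_{H^1}^2 = (41*π/2) + (425*π/2) = 233*π.


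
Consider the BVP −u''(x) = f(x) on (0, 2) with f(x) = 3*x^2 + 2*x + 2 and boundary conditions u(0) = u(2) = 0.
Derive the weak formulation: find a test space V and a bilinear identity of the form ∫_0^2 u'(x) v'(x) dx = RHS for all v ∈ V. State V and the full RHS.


V = H^1_0(0, 2) (so v(0) = v(2) = 0); weak form: ∫_0^2 u'v' dx = ∫_0^2 (3*x^2 + 2*x + 2) v dx for all v ∈ V.

Multiply both sides by a test function v and integrate from 0 to 2:
  ∫_0^2 −u''(x) v(x) dx = ∫_0^2 f(x) v(x) dx.
Integrate the LHS by parts once:
  ∫_0^2 −u'' v dx = −[u'(x) v(x)]_0^2 + ∫_0^2 u'(x) v'(x) dx.
Thus ∫_0^2 u'(x) v'(x) dx = ∫_0^2 f(x) v(x) dx + [u'(x) v(x)]_0^2.
Choose V so that boundary terms are either known or forced to vanish.
u is Dirichlet: u(0) = u(2) = 0. Let V = H^1_0(0, 2); then v(0) = v(2) = 0, and [u' v]_0^2 = 0.
Weak formulation: find u (satisfying any essential BC) such that ∫_0^2 u'(x) v'(x) dx = ∫_0^2 f v dx for all v ∈ V.
Substituting f(x) = 3*x^2 + 2*x + 2, the right-hand side is ∫_0^2 (3*x^2 + 2*x + 2) v dx.


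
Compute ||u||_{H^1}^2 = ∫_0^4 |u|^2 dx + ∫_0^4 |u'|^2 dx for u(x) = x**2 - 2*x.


||u||_{H^1}^2 = 1072/15

The H^1 norm (squared) on an interval (0, L) is
  ||u||_{H^1}^2 = ∫_0^L u(x)^2 dx + ∫_0^L u'(x)^2 dx.
Compute u'(x) = 2*x - 2.
Then u(x)^2 = x**4 - 4*x**3 + 4*x**2 and u'(x)^2 = 4*x**2 - 8*x + 4.
Integrate each monomial from 0 to 4 using ∫_0^4 c·x^n dx = c·4^(n+1)/(n+1):
  ∫_0^4 u(x)^2 dx = ∫_0^4 (x^4 - 4*x^3 + 4*x^2) dx. Term by term:
    ∫_0^4 x^4 dx = 1024/5;  ∫_0^4 -4*x^3 dx = -256;  ∫_0^4 4*x^2 dx = 256/3.
  Sum: 1024/5 − 256 + 256/3 = 512/15.
  ∫_0^4 u'(x)^2 dx = ∫_0^4 (4*x^2 - 8*x + 4) dx. Term by term:
    ∫_0^4 4*x^2 dx = 256/3;  ∫_0^4 -8*x dx = -64;  ∫_0^4 4 dx = 16.
  Sum: 256/3 − 64 + 16 = 112/3.
Adding: ||u||_{H^1}^2 = 512/15 + 112/3 = 1072/15.


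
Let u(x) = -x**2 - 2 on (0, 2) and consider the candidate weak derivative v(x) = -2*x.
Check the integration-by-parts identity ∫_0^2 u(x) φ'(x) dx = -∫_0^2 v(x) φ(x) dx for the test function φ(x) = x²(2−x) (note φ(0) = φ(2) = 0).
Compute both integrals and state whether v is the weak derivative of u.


LHS = 16/5, RHS = 16/5. Yes, v = u' weakly.

u(x) = -x**2 - 2, classical derivative u'(x) = -2*x.
φ(x) = x²(2−x), so φ'(x) = x*(4 - 3*x).
Note φ(0) = φ(2) = 0, so the boundary term u·φ vanishes.
LHS = ∫_0^2 u(x) φ'(x) dx = ∫_0^2 (3*x^4 - 4*x^3 + 6*x^2 - 8*x) dx. Term by term:
  ∫_0^2 3*x^4 dx = 96/5;  ∫_0^2 -4*x^3 dx = -16;  ∫_0^2 6*x^2 dx = 16;
  ∫_0^2 -8*x dx = -16.
Sum: 96/5 − 16 + 16 − 16 = 16/5.
So LHS = 16/5.
∫_0^2 v(x) φ(x) dx = ∫_0^2 (2*x^4 - 4*x^3) dx. Term by term:
  ∫_0^2 2*x^4 dx = 64/5;  ∫_0^2 -4*x^3 dx = -16.
Sum: 64/5 − 16 = -16/5.
So RHS = -∫_0^2 v(x) φ(x) dx = 16/5.
LHS = RHS, so the identity holds for this test φ.
Moreover u is smooth here and v(x) = u'(x) = -2*x pointwise, so the identity holds for every test function. Hence v is the weak derivative of u.


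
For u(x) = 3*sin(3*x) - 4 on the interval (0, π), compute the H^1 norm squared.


||u||_{H^1(0,π)}^2 = -16 + 61*π

u'(x) = 9*cos(3*x).
Expand u² and (u')² and integrate term by term on (0, π), using: for integers n ≥ 1, ∫_0^π sin²(nx) dx = ∫_0^π cos²(nx) dx = π/2; for n ≠ n', ∫_0^π sin(nx)sin(n'x) dx = ∫_0^π cos(nx)cos(n'x) dx = 0; and by product-to-sum, ∫_0^π sin(nx)cos(n'x) dx = ½∫_0^π [sin((n+n')x) + sin((n−n')x)] dx, which is 0 when n+n' is even and 2n/(n²−n'²) when n+n' is odd (it need not vanish on (0, π)). For the constant mode: ∫_0^π 1 dx = π, ∫_0^π cos(nx) dx = 0, ∫_0^π sin(nx) dx = (1−(−1)^n)/n.
  u² squared terms: (-4)²·∫1 dx = 16·π = 16*π;  (3)²·∫sin(3x)² dx = 9·π/2 = 9*π/2.
  u² cross terms: 2·(-4)·(3)·∫1·sin(3x) dx = -24·(2/3) = -16.
  So ∫_0^π u² dx = 16*π + 9*π/2 − 16 = -16 + 41*π/2.
  (u')² squared terms: (9)²·∫cos(3x)² dx = 81·π/2 = 81*π/2.
  So ∫_0^π (u')² dx = 81*π/2.
||u||_{H^1}^2 = (-16 + 41*π/2) + (81*π/2) = -16 + 61*π.


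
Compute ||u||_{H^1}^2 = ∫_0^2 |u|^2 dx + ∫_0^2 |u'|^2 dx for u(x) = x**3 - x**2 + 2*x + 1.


||u||_{H^1}^2 = 8458/105

The H^1 norm (squared) on an interval (0, L) is
  ||u||_{H^1}^2 = ∫_0^L u(x)^2 dx + ∫_0^L u'(x)^2 dx.
Compute u'(x) = 3*x**2 - 2*x + 2.
Then u(x)^2 = x**6 - 2*x**5 + 5*x**4 - 2*x**3 + 2*x**2 + 4*x + 1 and u'(x)^2 = 9*x**4 - 12*x**3 + 16*x**2 - 8*x + 4.
Integrate each monomial from 0 to 2 using ∫_0^2 c·x^n dx = c·2^(n+1)/(n+1):
  ∫_0^2 u(x)^2 dx = ∫_0^2 (x^6 - 2*x^5 + 5*x^4 - 2*x^3 + 2*x^2 + 4*x + 1) dx. Term by term:
    ∫_0^2 x^6 dx = 128/7;  ∫_0^2 -2*x^5 dx = -64/3;  ∫_0^2 5*x^4 dx = 32;
    ∫_0^2 -2*x^3 dx = -8;  ∫_0^2 2*x^2 dx = 16/3;  ∫_0^2 4*x dx = 8;
    ∫_0^2 1 dx = 2.
  Sum: 128/7 − 64/3 + 32 − 8 + 16/3 + 8 + 2 = 254/7.
  ∫_0^2 u'(x)^2 dx = ∫_0^2 (9*x^4 - 12*x^3 + 16*x^2 - 8*x + 4) dx. Term by term:
    ∫_0^2 9*x^4 dx = 288/5;  ∫_0^2 -12*x^3 dx = -48;  ∫_0^2 16*x^2 dx = 128/3;
    ∫_0^2 -8*x dx = -16;  ∫_0^2 4 dx = 8.
  Sum: 288/5 − 48 + 128/3 − 16 + 8 = 664/15.
Adding: ||u||_{H^1}^2 = 254/7 + 664/15 = 8458/105.


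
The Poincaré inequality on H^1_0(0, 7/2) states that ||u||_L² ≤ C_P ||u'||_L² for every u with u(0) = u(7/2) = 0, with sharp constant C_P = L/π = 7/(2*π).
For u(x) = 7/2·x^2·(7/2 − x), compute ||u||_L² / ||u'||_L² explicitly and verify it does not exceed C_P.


||u||_L² / ||u'||_L² = sqrt(14)/4 < C_P = 7/(2*π).

u(x) = 7/2·x^2·(7/2 − x), so u'(x) = 7*x*(7 - 3*x)/2.
u(x) = 7/2·x^2·(7/2 − x) vanishes at x = 0 and x = 7/2, so u ∈ H^1_0(0, 7/2). Differentiate via the product rule and integrate the resulting polynomials term by term.
  ∫_0^7/2 u² dx = ∫_0^7/2 (49*x^6/4 - 343*x^5/4 + 2401*x^4/16) dx. Term by term:
    ∫_0^7/2 49*x^6/4 dx = 5764801/512;  ∫_0^7/2 -343*x^5/4 dx = -40353607/1536;  ∫_0^7/2 2401*x^4/16 dx = 40353607/2560.
  Sum: 5764801/512 − 40353607/1536 + 40353607/2560 = 5764801/7680.
  ∫_0^7/2 (u')² dx = ∫_0^7/2 (441*x^4/4 - 1029*x^3/2 + 2401*x^2/4) dx. Term by term:
    ∫_0^7/2 441*x^4/4 dx = 7411887/640;  ∫_0^7/2 -1029*x^3/2 dx = -2470629/128;  ∫_0^7/2 2401*x^2/4 dx = 823543/96.
  Sum: 7411887/640 − 2470629/128 + 823543/96 = 823543/960.
∫_0^7/2 u² dx = 5764801/7680, so ||u||_L² = 2401*sqrt(30)/480.
∫_0^7/2 (u')² dx = 823543/960, so ||u'||_L² = 343*sqrt(105)/120.
Ratio ||u||_L² / ||u'||_L² = sqrt(14)/4.
Sharp Poincaré constant on H^1_0(0, 7/2) is C_P = L/π = 7/(2*π), achieved by sin(2*π/7·x).
A polynomial bump cannot attain the sharp Poincaré constant (only the first sine eigenfunction does), so the ratio is strictly less than C_P, consistent with ||u||_L² ≤ C_P ||u'||_L².


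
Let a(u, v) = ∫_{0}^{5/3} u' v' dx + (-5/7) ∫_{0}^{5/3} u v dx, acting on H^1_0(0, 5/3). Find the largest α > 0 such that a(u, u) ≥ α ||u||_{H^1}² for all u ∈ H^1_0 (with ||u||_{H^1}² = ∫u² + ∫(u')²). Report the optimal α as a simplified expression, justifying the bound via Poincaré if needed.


α = (-125 + 63*π^2)/(7*(25 + 9*π^2))

Coercivity of a(·,·) on H^1_0(0, 5/3) means a(u, u) ≥ α ||u||_{H^1}² for every u ∈ H^1_0.
The interval has length L = 5/3, and Poincaré/coercivity depend only on L. Here a(u, u) = ∫(u')² + (-5/7)·∫u².
Here c = -5/7 < 0 with |c| < (π/L)² = 9*π^2/25, so coercivity still holds. The condition a(u,u) ≥ α||u||_{H^1}² reads (1−α)∫(u')² ≥ (α−c)∫u². Any admissible α is ≤ 1 (rapidly oscillating u have ∫u²/∫(u')² → 0), and α = 1 would force 0 ≥ (1−c)∫u², impossible since c < 1; so 1−α > 0. By the sharp Poincaré inequality on H^1_0 of an interval of length L, ∫(u')² ≥ (π/L)²∫u² with equality for the first sine mode sin(π(x−x₀)/L) (x₀ the left endpoint), so the inequality holds for all u iff (1−α)(π/L)² ≥ α − c, i.e. α ≤ ((π/L)² + c)/((π/L)² + 1) = (1 + c(L/π)²)/(1 + (L/π)²). (Direct route, valid since c ≤ 0: Poincaré gives c∫u² ≥ c(L/π)²∫(u')², so a(u,u) ≥ (1 + c(L/π)²)∫(u')², while ||u||_{H^1}² ≤ (1 + (L/π)²)∫(u')²; dividing yields the same α.) With (π/L)² = 9*π^2/25 and c = -5/7, the largest admissible constant is α = ((π/L)² + c)/((π/L)² + 1).
Simplifying, α = (-125 + 63*π^2)/(7*(25 + 9*π^2)).


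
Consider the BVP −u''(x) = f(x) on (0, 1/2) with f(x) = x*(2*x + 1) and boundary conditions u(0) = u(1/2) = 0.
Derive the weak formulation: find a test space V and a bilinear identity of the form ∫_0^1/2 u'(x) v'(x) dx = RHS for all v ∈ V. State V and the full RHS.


V = H^1_0(0, 1/2) (so v(0) = v(1/2) = 0); weak form: ∫_0^1/2 u'v' dx = ∫_0^1/2 (x*(2*x + 1)) v dx for all v ∈ V.

Multiply both sides by a test function v and integrate from 0 to 1/2:
  ∫_0^1/2 −u''(x) v(x) dx = ∫_0^1/2 f(x) v(x) dx.
Integrate the LHS by parts once:
  ∫_0^1/2 −u'' v dx = −[u'(x) v(x)]_0^1/2 + ∫_0^1/2 u'(x) v'(x) dx.
Thus ∫_0^1/2 u'(x) v'(x) dx = ∫_0^1/2 f(x) v(x) dx + [u'(x) v(x)]_0^1/2.
Choose V so that boundary terms are either known or forced to vanish.
u is Dirichlet: u(0) = u(1/2) = 0. Let V = H^1_0(0, 1/2); then v(0) = v(1/2) = 0, and [u' v]_0^1/2 = 0.
Weak formulation: find u (satisfying any essential BC) such that ∫_0^1/2 u'(x) v'(x) dx = ∫_0^1/2 f v dx for all v ∈ V.
Substituting f(x) = x*(2*x + 1), the right-hand side is ∫_0^1/2 (x*(2*x + 1)) v dx.


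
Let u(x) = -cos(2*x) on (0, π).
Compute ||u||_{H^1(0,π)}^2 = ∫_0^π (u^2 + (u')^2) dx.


||u||_{H^1(0,π)}^2 = 5*π/2

u'(x) = 2*sin(2*x).
Expand u² and (u')² and integrate term by term on (0, π), using: for integers n ≥ 1, ∫_0^π sin²(nx) dx = ∫_0^π cos²(nx) dx = π/2; for n ≠ n', ∫_0^π sin(nx)sin(n'x) dx = ∫_0^π cos(nx)cos(n'x) dx = 0; and by product-to-sum, ∫_0^π sin(nx)cos(n'x) dx = ½∫_0^π [sin((n+n')x) + sin((n−n')x)] dx, which is 0 when n+n' is even and 2n/(n²−n'²) when n+n' is odd (it need not vanish on (0, π)).
  u² squared terms: (-1)²·∫cos(2x)² dx = 1·π/2 = π/2.
  So ∫_0^π u² dx = π/2.
  (u')² squared terms: (2)²·∫sin(2x)² dx = 4·π/2 = 2*π.
  So ∫_0^π (u')² dx = 2*π.
||u||_{H^1}^2 = (π/2) + (2*π) = 5*π/2.


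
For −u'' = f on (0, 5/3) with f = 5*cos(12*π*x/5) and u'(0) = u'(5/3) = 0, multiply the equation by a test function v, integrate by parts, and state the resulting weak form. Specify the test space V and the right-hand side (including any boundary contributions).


V = H^1(0, 5/3) (no boundary constraint on v; u is determined up to an additive constant); weak form: ∫_0^5/3 u'v' dx = ∫_0^5/3 (5*cos(12*π*x/5)) v dx for all v ∈ V.

Multiply both sides by a test function v and integrate from 0 to 5/3:
  ∫_0^5/3 −u''(x) v(x) dx = ∫_0^5/3 f(x) v(x) dx.
Integrate the LHS by parts once:
  ∫_0^5/3 −u'' v dx = −[u'(x) v(x)]_0^5/3 + ∫_0^5/3 u'(x) v'(x) dx.
Thus ∫_0^5/3 u'(x) v'(x) dx = ∫_0^5/3 f(x) v(x) dx + [u'(x) v(x)]_0^5/3.
Choose V so that boundary terms are either known or forced to vanish.
u has homogeneous Neumann: u'(0) = u'(5/3) = 0. So [u' v]_0^5/3 = 0·v(5/3) − 0·v(0) = 0 for any v; take V = H^1(0, 5/3).
Weak formulation: find u (satisfying any essential BC) such that ∫_0^5/3 u'(x) v'(x) dx = ∫_0^5/3 f v dx for all v ∈ V (homogeneous Neumann, so boundary terms vanish).
Substituting f(x) = 5*cos(12*π*x/5), the right-hand side is ∫_0^5/3 (5*cos(12*π*x/5)) v dx.
Compatibility check (pure Neumann): taking v ≡ 1 ∈ V gives 0 = ∫_0^5/3 f dx + (0) − (0), i.e. ∫_0^5/3 f dx must equal u'(0) − u'(5/3) = 0. Indeed ∫_0^5/3 (5*cos(12*π*x/5)) dx = 0, so the data are compatible. The solution is then unique only up to an additive constant (fix it e.g. by requiring ∫_0^5/3 u dx = 0).


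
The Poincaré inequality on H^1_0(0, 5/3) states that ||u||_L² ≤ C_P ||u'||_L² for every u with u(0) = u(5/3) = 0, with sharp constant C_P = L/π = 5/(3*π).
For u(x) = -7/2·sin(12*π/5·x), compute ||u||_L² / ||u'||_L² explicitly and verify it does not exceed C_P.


||u||_L² / ||u'||_L² = 5/(12*π) < C_P = 5/(3*π).

u(x) = -7/2·sin(12*π/5·x), so u'(x) = -42*π*cos(12*π*x/5)/5.
Writing u(x) = A·sin(kπx/L) with A = -7/2 and k = 4, use ∫_0^L sin²(kπx/L) dx = L/2 and ∫_0^L cos²(kπx/L) dx = L/2.
u² = 49/4·sin²(12*π/5·x) and (u')² = 1764*π^2/25·cos²(12*π/5·x), and each of sin², cos² integrates to L/2 = 5/6 over (0, 5/3).
∫_0^5/3 u² dx = 245/24, so ||u||_L² = 7*sqrt(30)/12.
∫_0^5/3 (u')² dx = 294*π^2/5, so ||u'||_L² = 7*sqrt(30)*π/5.
Ratio ||u||_L² / ||u'||_L² = 5/(12*π).
Sharp Poincaré constant on H^1_0(0, 5/3) is C_P = L/π = 5/(3*π), achieved by sin(3*π/5·x).
This is the k = 4 harmonic; the ratio L/(kπ) is strictly less than C_P = L/π, consistent with the sharp inequality ||u||_L² ≤ C_P ||u'||_L².


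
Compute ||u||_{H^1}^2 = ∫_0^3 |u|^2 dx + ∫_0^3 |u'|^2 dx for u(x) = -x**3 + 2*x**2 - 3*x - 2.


||u||_{H^1}^2 = 14064/35

The H^1 norm (squared) on an interval (0, L) is
  ||u||_{H^1}^2 = ∫_0^L u(x)^2 dx + ∫_0^L u'(x)^2 dx.
Compute u'(x) = -3*x**2 + 4*x - 3.
Then u(x)^2 = x**6 - 4*x**5 + 10*x**4 - 8*x**3 + x**2 + 12*x + 4 and u'(x)^2 = 9*x**4 - 24*x**3 + 34*x**2 - 24*x + 9.
Integrate each monomial from 0 to 3 using ∫_0^3 c·x^n dx = c·3^(n+1)/(n+1):
  ∫_0^3 u(x)^2 dx = ∫_0^3 (x^6 - 4*x^5 + 10*x^4 - 8*x^3 + x^2 + 12*x + 4) dx. Term by term:
    ∫_0^3 x^6 dx = 2187/7;  ∫_0^3 -4*x^5 dx = -486;  ∫_0^3 10*x^4 dx = 486;
    ∫_0^3 -8*x^3 dx = -162;  ∫_0^3 x^2 dx = 9;  ∫_0^3 12*x dx = 54;
    ∫_0^3 4 dx = 12.
  Sum: 2187/7 − 486 + 486 − 162 + 9 + 54 + 12 = 1578/7.
  ∫_0^3 u'(x)^2 dx = ∫_0^3 (9*x^4 - 24*x^3 + 34*x^2 - 24*x + 9) dx. Term by term:
    ∫_0^3 9*x^4 dx = 2187/5;  ∫_0^3 -24*x^3 dx = -486;  ∫_0^3 34*x^2 dx = 306;
    ∫_0^3 -24*x dx = -108;  ∫_0^3 9 dx = 27.
  Sum: 2187/5 − 486 + 306 − 108 + 27 = 882/5.
Adding: ||u||_{H^1}^2 = 1578/7 + 882/5 = 14064/35.


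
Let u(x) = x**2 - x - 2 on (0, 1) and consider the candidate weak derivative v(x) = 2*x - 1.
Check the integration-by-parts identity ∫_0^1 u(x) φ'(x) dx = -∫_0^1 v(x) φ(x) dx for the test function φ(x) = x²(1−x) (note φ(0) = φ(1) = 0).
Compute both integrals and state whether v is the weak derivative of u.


LHS = -1/60, RHS = -1/60. Yes, v = u' weakly.

u(x) = x**2 - x - 2, classical derivative u'(x) = 2*x - 1.
φ(x) = x²(1−x), so φ'(x) = x*(2 - 3*x).
Note φ(0) = φ(1) = 0, so the boundary term u·φ vanishes.
LHS = ∫_0^1 u(x) φ'(x) dx = ∫_0^1 (-3*x^4 + 5*x^3 + 4*x^2 - 4*x) dx. Term by term:
  ∫_0^1 -3*x^4 dx = -3/5;  ∫_0^1 5*x^3 dx = 5/4;  ∫_0^1 4*x^2 dx = 4/3;
  ∫_0^1 -4*x dx = -2.
Sum: -3/5 + 5/4 + 4/3 − 2 = -1/60.
So LHS = -1/60.
∫_0^1 v(x) φ(x) dx = ∫_0^1 (-2*x^4 + 3*x^3 - x^2) dx. Term by term:
  ∫_0^1 -2*x^4 dx = -2/5;  ∫_0^1 3*x^3 dx = 3/4;  ∫_0^1 -x^2 dx = -1/3.
Sum: -2/5 + 3/4 − 1/3 = 1/60.
So RHS = -∫_0^1 v(x) φ(x) dx = -1/60.
LHS = RHS, so the identity holds for this test φ.
Moreover u is smooth here and v(x) = u'(x) = 2*x - 1 pointwise, so the identity holds for every test function. Hence v is the weak derivative of u.


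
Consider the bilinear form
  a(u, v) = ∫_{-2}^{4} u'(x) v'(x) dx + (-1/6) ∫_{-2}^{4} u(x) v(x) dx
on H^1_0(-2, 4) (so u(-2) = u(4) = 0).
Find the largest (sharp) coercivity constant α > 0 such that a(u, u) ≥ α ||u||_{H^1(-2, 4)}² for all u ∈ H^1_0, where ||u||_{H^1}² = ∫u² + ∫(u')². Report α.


α = (-6 + π^2)/(π^2 + 36)

Coercivity of a(·,·) on H^1_0(-2, 4) means a(u, u) ≥ α ||u||_{H^1}² for every u ∈ H^1_0.
The interval has length L = 6, and Poincaré/coercivity depend only on L. Here a(u, u) = ∫(u')² + (-1/6)·∫u².
Here c = -1/6 < 0 with |c| < (π/L)² = π^2/36, so coercivity still holds. The condition a(u,u) ≥ α||u||_{H^1}² reads (1−α)∫(u')² ≥ (α−c)∫u². Any admissible α is ≤ 1 (rapidly oscillating u have ∫u²/∫(u')² → 0), and α = 1 would force 0 ≥ (1−c)∫u², impossible since c < 1; so 1−α > 0. By the sharp Poincaré inequality on H^1_0 of an interval of length L, ∫(u')² ≥ (π/L)²∫u² with equality for the first sine mode sin(π(x−x₀)/L) (x₀ the left endpoint), so the inequality holds for all u iff (1−α)(π/L)² ≥ α − c, i.e. α ≤ ((π/L)² + c)/((π/L)² + 1) = (1 + c(L/π)²)/(1 + (L/π)²). (Direct route, valid since c ≤ 0: Poincaré gives c∫u² ≥ c(L/π)²∫(u')², so a(u,u) ≥ (1 + c(L/π)²)∫(u')², while ||u||_{H^1}² ≤ (1 + (L/π)²)∫(u')²; dividing yields the same α.) With (π/L)² = π^2/36 and c = -1/6, the largest admissible constant is α = ((π/L)² + c)/((π/L)² + 1).
Simplifying, α = (-6 + π^2)/(π^2 + 36).


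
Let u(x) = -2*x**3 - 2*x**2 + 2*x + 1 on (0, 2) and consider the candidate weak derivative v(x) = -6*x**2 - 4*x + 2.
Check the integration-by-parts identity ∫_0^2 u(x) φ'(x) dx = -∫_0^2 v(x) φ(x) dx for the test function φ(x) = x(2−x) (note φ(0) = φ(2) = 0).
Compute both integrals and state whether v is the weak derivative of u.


LHS = 184/15, RHS = 184/15. Yes, v = u' weakly.

u(x) = -2*x**3 - 2*x**2 + 2*x + 1, classical derivative u'(x) = -6*x**2 - 4*x + 2.
φ(x) = x(2−x), so φ'(x) = 2 - 2*x.
Note φ(0) = φ(2) = 0, so the boundary term u·φ vanishes.
LHS = ∫_0^2 u(x) φ'(x) dx = ∫_0^2 (4*x^4 - 8*x^2 + 2*x + 2) dx. Term by term:
  ∫_0^2 4*x^4 dx = 128/5;  ∫_0^2 -8*x^2 dx = -64/3;  ∫_0^2 2*x dx = 4;
  ∫_0^2 2 dx = 4.
Sum: 128/5 − 64/3 + 4 + 4 = 184/15.
So LHS = 184/15.
∫_0^2 v(x) φ(x) dx = ∫_0^2 (6*x^4 - 8*x^3 - 10*x^2 + 4*x) dx. Term by term:
  ∫_0^2 6*x^4 dx = 192/5;  ∫_0^2 -8*x^3 dx = -32;  ∫_0^2 -10*x^2 dx = -80/3;
  ∫_0^2 4*x dx = 8.
Sum: 192/5 − 32 − 80/3 + 8 = -184/15.
So RHS = -∫_0^2 v(x) φ(x) dx = 184/15.
LHS = RHS, so the identity holds for this test φ.
Moreover u is smooth here and v(x) = u'(x) = -6*x**2 - 4*x + 2 pointwise, so the identity holds for every test function. Hence v is the weak derivative of u.


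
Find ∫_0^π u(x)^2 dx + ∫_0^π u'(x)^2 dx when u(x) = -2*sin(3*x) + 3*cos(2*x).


||u||_{H^1(0,π)}^2 = -72 + 85*π/2

u'(x) = -6*sin(2*x) - 6*cos(3*x).
Expand u² and (u')² and integrate term by term on (0, π), using: for integers n ≥ 1, ∫_0^π sin²(nx) dx = ∫_0^π cos²(nx) dx = π/2; for n ≠ n', ∫_0^π sin(nx)sin(n'x) dx = ∫_0^π cos(nx)cos(n'x) dx = 0; and by product-to-sum, ∫_0^π sin(nx)cos(n'x) dx = ½∫_0^π [sin((n+n')x) + sin((n−n')x)] dx, which is 0 when n+n' is even and 2n/(n²−n'²) when n+n' is odd (it need not vanish on (0, π)).
  u² squared terms: (-2)²·∫sin(3x)² dx = 4·π/2 = 2*π;  (3)²·∫cos(2x)² dx = 9·π/2 = 9*π/2.
  u² cross terms: 2·(-2)·(3)·∫sin(3x)·cos(2x) dx = -12·(6/5) = -72/5.
  So ∫_0^π u² dx = 2*π + 9*π/2 − 72/5 = -72/5 + 13*π/2.
  (u')² squared terms: (-6)²·∫cos(3x)² dx = 36·π/2 = 18*π;  (-6)²·∫sin(2x)² dx = 36·π/2 = 18*π.
  (u')² cross terms: 2·(-6)·(-6)·∫cos(3x)·sin(2x) dx = 72·(-4/5) = -288/5.
  So ∫_0^π (u')² dx = 18*π + 18*π − 288/5 = -288/5 + 36*π.
||u||_{H^1}^2 = (-72/5 + 13*π/2) + (-288/5 + 36*π) = -72 + 85*π/2.


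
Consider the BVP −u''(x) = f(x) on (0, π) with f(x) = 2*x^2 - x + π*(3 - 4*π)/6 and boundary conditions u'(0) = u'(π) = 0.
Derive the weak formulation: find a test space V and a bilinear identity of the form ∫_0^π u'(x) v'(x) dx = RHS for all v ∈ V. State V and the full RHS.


V = H^1(0, π) (no boundary constraint on v; u is determined up to an additive constant); weak form: ∫_0^π u'v' dx = ∫_0^π (2*x^2 - x + π*(3 - 4*π)/6) v dx for all v ∈ V.

Multiply both sides by a test function v and integrate from 0 to π:
  ∫_0^π −u''(x) v(x) dx = ∫_0^π f(x) v(x) dx.
Integrate the LHS by parts once:
  ∫_0^π −u'' v dx = −[u'(x) v(x)]_0^π + ∫_0^π u'(x) v'(x) dx.
Thus ∫_0^π u'(x) v'(x) dx = ∫_0^π f(x) v(x) dx + [u'(x) v(x)]_0^π.
Choose V so that boundary terms are either known or forced to vanish.
u has homogeneous Neumann: u'(0) = u'(π) = 0. So [u' v]_0^π = 0·v(π) − 0·v(0) = 0 for any v; take V = H^1(0, π).
Weak formulation: find u (satisfying any essential BC) such that ∫_0^π u'(x) v'(x) dx = ∫_0^π f v dx for all v ∈ V (homogeneous Neumann, so boundary terms vanish).
Substituting f(x) = 2*x^2 - x + π*(3 - 4*π)/6, the right-hand side is ∫_0^π (2*x^2 - x + π*(3 - 4*π)/6) v dx.
Compatibility check (pure Neumann): taking v ≡ 1 ∈ V gives 0 = ∫_0^π f dx + (0) − (0), i.e. ∫_0^π f dx must equal u'(0) − u'(π) = 0. Indeed ∫_0^π (2*x^2 - x + π*(3 - 4*π)/6) dx = 0, so the data are compatible. The solution is then unique only up to an additive constant (fix it e.g. by requiring ∫_0^π u dx = 0).


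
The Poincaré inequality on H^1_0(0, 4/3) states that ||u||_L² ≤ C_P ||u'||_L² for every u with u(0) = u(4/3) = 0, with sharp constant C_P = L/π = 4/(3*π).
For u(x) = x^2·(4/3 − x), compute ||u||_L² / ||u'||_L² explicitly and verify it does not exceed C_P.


||u||_L² / ||u'||_L² = 2*sqrt(14)/21 < C_P = 4/(3*π).

u(x) = x^2·(4/3 − x), so u'(x) = x*(8 - 9*x)/3.
u(x) = x^2·(4/3 − x) vanishes at x = 0 and x = 4/3, so u ∈ H^1_0(0, 4/3). Differentiate via the product rule and integrate the resulting polynomials term by term.
  ∫_0^4/3 u² dx = ∫_0^4/3 (x^6 - 8*x^5/3 + 16*x^4/9) dx. Term by term:
    ∫_0^4/3 x^6 dx = 16384/15309;  ∫_0^4/3 -8*x^5/3 dx = -16384/6561;  ∫_0^4/3 16*x^4/9 dx = 16384/10935.
  Sum: 16384/15309 − 16384/6561 + 16384/10935 = 16384/229635.
  ∫_0^4/3 (u')² dx = ∫_0^4/3 (9*x^4 - 16*x^3 + 64*x^2/9) dx. Term by term:
    ∫_0^4/3 9*x^4 dx = 1024/135;  ∫_0^4/3 -16*x^3 dx = -1024/81;  ∫_0^4/3 64*x^2/9 dx = 4096/729.
  Sum: 1024/135 − 1024/81 + 4096/729 = 2048/3645.
∫_0^4/3 u² dx = 16384/229635, so ||u||_L² = 128*sqrt(35)/2835.
∫_0^4/3 (u')² dx = 2048/3645, so ||u'||_L² = 32*sqrt(10)/135.
Ratio ||u||_L² / ||u'||_L² = 2*sqrt(14)/21.
Sharp Poincaré constant on H^1_0(0, 4/3) is C_P = L/π = 4/(3*π), achieved by sin(3*π/4·x).
A polynomial bump cannot attain the sharp Poincaré constant (only the first sine eigenfunction does), so the ratio is strictly less than C_P, consistent with ||u||_L² ≤ C_P ||u'||_L².


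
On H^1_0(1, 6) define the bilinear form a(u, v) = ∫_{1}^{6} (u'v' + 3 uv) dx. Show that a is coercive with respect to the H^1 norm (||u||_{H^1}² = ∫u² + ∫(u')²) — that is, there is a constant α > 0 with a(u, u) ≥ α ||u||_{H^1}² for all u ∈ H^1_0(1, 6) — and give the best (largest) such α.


α = 1

Coercivity of a(·,·) on H^1_0(1, 6) means a(u, u) ≥ α ||u||_{H^1}² for every u ∈ H^1_0.
The interval has length L = 5, and Poincaré/coercivity depend only on L. Here a(u, u) = ∫(u')² + (3)·∫u².
Here c = 3 ≥ 1, so a(u,u) = ∫(u')² + c∫u² ≥ ∫(u')² + ∫u² = ||u||_{H^1}², i.e. α = 1 works. No larger α is possible: a(u,u) ≥ α||u||_{H^1}² means (1−α)∫(u')² ≥ (α−c)∫u², and for the modes u_n = sin(nπ(x−x₀)/L) (x₀ the left endpoint) one has ∫u_n²/∫(u_n')² = (L/(nπ))² → 0, so a(u_n,u_n)/||u_n||_{H^1}² → 1. Hence the optimal constant is α = 1.
Therefore α = 1.


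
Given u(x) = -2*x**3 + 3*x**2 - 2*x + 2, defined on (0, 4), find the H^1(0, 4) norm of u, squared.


||u||_{H^1}^2 = 791072/105

The H^1 norm (squared) on an interval (0, L) is
  ||u||_{H^1}^2 = ∫_0^L u(x)^2 dx + ∫_0^L u'(x)^2 dx.
Compute u'(x) = -6*x**2 + 6*x - 2.
Then u(x)^2 = 4*x**6 - 12*x**5 + 17*x**4 - 20*x**3 + 16*x**2 - 8*x + 4 and u'(x)^2 = 36*x**4 - 72*x**3 + 60*x**2 - 24*x + 4.
Integrate each monomial from 0 to 4 using ∫_0^4 c·x^n dx = c·4^(n+1)/(n+1):
  ∫_0^4 u(x)^2 dx = ∫_0^4 (4*x^6 - 12*x^5 + 17*x^4 - 20*x^3 + 16*x^2 - 8*x + 4) dx. Term by term:
    ∫_0^4 4*x^6 dx = 65536/7;  ∫_0^4 -12*x^5 dx = -8192;  ∫_0^4 17*x^4 dx = 17408/5;
    ∫_0^4 -20*x^3 dx = -1280;  ∫_0^4 16*x^2 dx = 1024/3;  ∫_0^4 -8*x dx = -64;
    ∫_0^4 4 dx = 16.
  Sum: 65536/7 − 8192 + 17408/5 − 1280 + 1024/3 − 64 + 16 = 384848/105.
  ∫_0^4 u'(x)^2 dx = ∫_0^4 (36*x^4 - 72*x^3 + 60*x^2 - 24*x + 4) dx. Term by term:
    ∫_0^4 36*x^4 dx = 36864/5;  ∫_0^4 -72*x^3 dx = -4608;  ∫_0^4 60*x^2 dx = 1280;
    ∫_0^4 -24*x dx = -192;  ∫_0^4 4 dx = 16.
  Sum: 36864/5 − 4608 + 1280 − 192 + 16 = 19344/5.
Adding: ||u||_{H^1}^2 = 384848/105 + 19344/5 = 791072/105.


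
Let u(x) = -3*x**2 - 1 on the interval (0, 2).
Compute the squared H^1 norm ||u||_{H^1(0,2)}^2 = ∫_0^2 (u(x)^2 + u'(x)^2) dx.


||u||_{H^1}^2 = 858/5

The H^1 norm (squared) on an interval (0, L) is
  ||u||_{H^1}^2 = ∫_0^L u(x)^2 dx + ∫_0^L u'(x)^2 dx.
Compute u'(x) = -6*x.
Then u(x)^2 = 9*x**4 + 6*x**2 + 1 and u'(x)^2 = 36*x**2.
Integrate each monomial from 0 to 2 using ∫_0^2 c·x^n dx = c·2^(n+1)/(n+1):
  ∫_0^2 u(x)^2 dx = ∫_0^2 (9*x^4 + 6*x^2 + 1) dx. Term by term:
    ∫_0^2 9*x^4 dx = 288/5;  ∫_0^2 6*x^2 dx = 16;  ∫_0^2 1 dx = 2.
  Sum: 288/5 + 16 + 2 = 378/5.
  ∫_0^2 u'(x)^2 dx = ∫_0^2 (36*x^2) dx. Term by term:
    ∫_0^2 36*x^2 dx = 96.
Adding: ||u||_{H^1}^2 = 378/5 + 96 = 858/5.


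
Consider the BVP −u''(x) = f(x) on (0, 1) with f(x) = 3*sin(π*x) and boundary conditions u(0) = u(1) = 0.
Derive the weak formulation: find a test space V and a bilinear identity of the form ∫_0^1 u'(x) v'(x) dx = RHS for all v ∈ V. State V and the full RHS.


V = H^1_0(0, 1) (so v(0) = v(1) = 0); weak form: ∫_0^1 u'v' dx = ∫_0^1 (3*sin(π*x)) v dx for all v ∈ V.

Multiply both sides by a test function v and integrate from 0 to 1:
  ∫_0^1 −u''(x) v(x) dx = ∫_0^1 f(x) v(x) dx.
Integrate the LHS by parts once:
  ∫_0^1 −u'' v dx = −[u'(x) v(x)]_0^1 + ∫_0^1 u'(x) v'(x) dx.
Thus ∫_0^1 u'(x) v'(x) dx = ∫_0^1 f(x) v(x) dx + [u'(x) v(x)]_0^1.
Choose V so that boundary terms are either known or forced to vanish.
u is Dirichlet: u(0) = u(1) = 0. Let V = H^1_0(0, 1); then v(0) = v(1) = 0, and [u' v]_0^1 = 0.
Weak formulation: find u (satisfying any essential BC) such that ∫_0^1 u'(x) v'(x) dx = ∫_0^1 f v dx for all v ∈ V.
Substituting f(x) = 3*sin(π*x), the right-hand side is ∫_0^1 (3*sin(π*x)) v dx.


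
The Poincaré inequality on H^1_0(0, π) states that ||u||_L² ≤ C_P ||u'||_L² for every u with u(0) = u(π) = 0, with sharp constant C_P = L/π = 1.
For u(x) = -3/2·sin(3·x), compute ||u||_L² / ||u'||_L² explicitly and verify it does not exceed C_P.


||u||_L² / ||u'||_L² = 1/3 < C_P = 1.

u(x) = -3/2·sin(3·x), so u'(x) = -9*cos(3*x)/2.
Writing u(x) = A·sin(kπx/L) with A = -3/2 and k = 3, use ∫_0^L sin²(kπx/L) dx = L/2 and ∫_0^L cos²(kπx/L) dx = L/2.
u² = 9/4·sin²(3·x) and (u')² = 81/4·cos²(3·x), and each of sin², cos² integrates to L/2 = π/2 over (0, π).
∫_0^π u² dx = 9*π/8, so ||u||_L² = 3*sqrt(2)*sqrt(π)/4.
∫_0^π (u')² dx = 81*π/8, so ||u'||_L² = 9*sqrt(2)*sqrt(π)/4.
Ratio ||u||_L² / ||u'||_L² = 1/3.
Sharp Poincaré constant on H^1_0(0, π) is C_P = L/π = 1, achieved by sin(x).
This is the k = 3 harmonic; the ratio L/(kπ) is strictly less than C_P = L/π, consistent with the sharp inequality ||u||_L² ≤ C_P ||u'||_L².


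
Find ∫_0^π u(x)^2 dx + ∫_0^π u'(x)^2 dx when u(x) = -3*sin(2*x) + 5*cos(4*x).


||u||_{H^1(0,π)}^2 = 235*π

u'(x) = -20*sin(4*x) - 6*cos(2*x).
Expand u² and (u')² and integrate term by term on (0, π), using: for integers n ≥ 1, ∫_0^π sin²(nx) dx = ∫_0^π cos²(nx) dx = π/2; for n ≠ n', ∫_0^π sin(nx)sin(n'x) dx = ∫_0^π cos(nx)cos(n'x) dx = 0; and by product-to-sum, ∫_0^π sin(nx)cos(n'x) dx = ½∫_0^π [sin((n+n')x) + sin((n−n')x)] dx, which is 0 when n+n' is even and 2n/(n²−n'²) when n+n' is odd (it need not vanish on (0, π)).
  u² squared terms: (-3)²·∫sin(2x)² dx = 9·π/2 = 9*π/2;  (5)²·∫cos(4x)² dx = 25·π/2 = 25*π/2.
  u² cross terms: 2·(-3)·(5)·∫sin(2x)·cos(4x) dx = -30·(0) = 0.
  So ∫_0^π u² dx = 9*π/2 + 25*π/2 + 0 = 17*π.
  (u')² squared terms: (-20)²·∫sin(4x)² dx = 400·π/2 = 200*π;  (-6)²·∫cos(2x)² dx = 36·π/2 = 18*π.
  (u')² cross terms: 2·(-20)·(-6)·∫sin(4x)·cos(2x) dx = 240·(0) = 0.
  So ∫_0^π (u')² dx = 200*π + 18*π + 0 = 218*π.
||u||_{H^1}^2 = (17*π) + (218*π) = 235*π.


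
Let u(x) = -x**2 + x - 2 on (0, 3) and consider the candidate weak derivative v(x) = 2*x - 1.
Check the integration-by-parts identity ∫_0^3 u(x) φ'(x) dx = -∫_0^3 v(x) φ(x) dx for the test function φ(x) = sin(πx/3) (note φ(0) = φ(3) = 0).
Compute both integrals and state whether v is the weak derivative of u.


LHS = 12/π, RHS = -12/π. No, v is not the weak derivative of u.

u(x) = -x**2 + x - 2, classical derivative u'(x) = 1 - 2*x.
φ(x) = sin(πx/3), so φ'(x) = π*cos(π*x/3)/3.
Note φ(0) = φ(3) = 0, so the boundary term u·φ vanishes.
LHS = ∫_0^3 u(x) φ'(x) dx = ∫_0^3 (-π*x^2*cos(π*x/3)/3 + π*x*cos(π*x/3)/3 - 2*π*cos(π*x/3)/3) dx. Term by term:
  ∫_0^3 -2*π*cos(π*x/3)/3 dx = 0;  ∫_0^3 -π*x^2*cos(π*x/3)/3 dx = 18/π;  ∫_0^3 π*x*cos(π*x/3)/3 dx = -6/π.
Sum: 0 + 18/π − 6/π = 12/π.
So LHS = 12/π.
∫_0^3 v(x) φ(x) dx = ∫_0^3 (2*x*sin(π*x/3) - sin(π*x/3)) dx. Term by term:
  ∫_0^3 -sin(π*x/3) dx = -6/π;  ∫_0^3 2*x*sin(π*x/3) dx = 18/π.
Sum: -6/π + 18/π = 12/π.
So RHS = -∫_0^3 v(x) φ(x) dx = -12/π.
LHS − RHS = 24/π ≠ 0, so the identity fails.
(For a valid weak derivative the identity must hold for EVERY test function, in particular this one. The failure shows v is NOT the weak derivative of u.)
Correct weak derivative would be u'(x) = 1 - 2*x.


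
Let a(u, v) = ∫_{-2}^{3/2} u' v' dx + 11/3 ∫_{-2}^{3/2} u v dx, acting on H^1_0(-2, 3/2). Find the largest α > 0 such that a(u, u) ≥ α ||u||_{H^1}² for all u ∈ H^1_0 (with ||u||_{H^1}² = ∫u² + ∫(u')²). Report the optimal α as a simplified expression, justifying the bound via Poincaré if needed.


α = 1

Coercivity of a(·,·) on H^1_0(-2, 3/2) means a(u, u) ≥ α ||u||_{H^1}² for every u ∈ H^1_0.
The interval has length L = 7/2, and Poincaré/coercivity depend only on L. Here a(u, u) = ∫(u')² + (11/3)·∫u².
Here c = 11/3 ≥ 1, so a(u,u) = ∫(u')² + c∫u² ≥ ∫(u')² + ∫u² = ||u||_{H^1}², i.e. α = 1 works. No larger α is possible: a(u,u) ≥ α||u||_{H^1}² means (1−α)∫(u')² ≥ (α−c)∫u², and for the modes u_n = sin(nπ(x−x₀)/L) (x₀ the left endpoint) one has ∫u_n²/∫(u_n')² = (L/(nπ))² → 0, so a(u_n,u_n)/||u_n||_{H^1}² → 1. Hence the optimal constant is α = 1.
Therefore α = 1.


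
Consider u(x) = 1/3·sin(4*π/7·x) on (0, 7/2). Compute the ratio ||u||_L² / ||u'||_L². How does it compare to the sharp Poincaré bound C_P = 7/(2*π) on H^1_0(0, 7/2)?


||u||_L² / ||u'||_L² = 7/(4*π) < C_P = 7/(2*π).

u(x) = 1/3·sin(4*π/7·x), so u'(x) = 4*π*cos(4*π*x/7)/21.
Writing u(x) = A·sin(kπx/L) with A = 1/3 and k = 2, use ∫_0^L sin²(kπx/L) dx = L/2 and ∫_0^L cos²(kπx/L) dx = L/2.
u² = 1/9·sin²(4*π/7·x) and (u')² = 16*π^2/441·cos²(4*π/7·x), and each of sin², cos² integrates to L/2 = 7/4 over (0, 7/2).
∫_0^7/2 u² dx = 7/36, so ||u||_L² = sqrt(7)/6.
∫_0^7/2 (u')² dx = 4*π^2/63, so ||u'||_L² = 2*sqrt(7)*π/21.
Ratio ||u||_L² / ||u'||_L² = 7/(4*π).
Sharp Poincaré constant on H^1_0(0, 7/2) is C_P = L/π = 7/(2*π), achieved by sin(2*π/7·x).
This is the k = 2 harmonic; the ratio L/(kπ) is strictly less than C_P = L/π, consistent with the sharp inequality ||u||_L² ≤ C_P ||u'||_L².


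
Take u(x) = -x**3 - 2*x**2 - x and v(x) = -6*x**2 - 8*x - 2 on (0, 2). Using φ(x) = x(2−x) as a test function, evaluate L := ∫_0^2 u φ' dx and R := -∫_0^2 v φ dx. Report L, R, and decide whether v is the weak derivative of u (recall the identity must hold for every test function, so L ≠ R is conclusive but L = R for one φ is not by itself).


LHS = 172/15, RHS = 344/15. No, v is not the weak derivative of u.

u(x) = -x**3 - 2*x**2 - x, classical derivative u'(x) = -3*x**2 - 4*x - 1.
φ(x) = x(2−x), so φ'(x) = 2 - 2*x.
Note φ(0) = φ(2) = 0, so the boundary term u·φ vanishes.
LHS = ∫_0^2 u(x) φ'(x) dx = ∫_0^2 (2*x^4 + 2*x^3 - 2*x^2 - 2*x) dx. Term by term:
  ∫_0^2 2*x^4 dx = 64/5;  ∫_0^2 2*x^3 dx = 8;  ∫_0^2 -2*x^2 dx = -16/3;
  ∫_0^2 -2*x dx = -4.
Sum: 64/5 + 8 − 16/3 − 4 = 172/15.
So LHS = 172/15.
∫_0^2 v(x) φ(x) dx = ∫_0^2 (6*x^4 - 4*x^3 - 14*x^2 - 4*x) dx. Term by term:
  ∫_0^2 6*x^4 dx = 192/5;  ∫_0^2 -4*x^3 dx = -16;  ∫_0^2 -14*x^2 dx = -112/3;
  ∫_0^2 -4*x dx = -8.
Sum: 192/5 − 16 − 112/3 − 8 = -344/15.
So RHS = -∫_0^2 v(x) φ(x) dx = 344/15.
LHS − RHS = -172/15 ≠ 0, so the identity fails.
(For a valid weak derivative the identity must hold for EVERY test function, in particular this one. The failure shows v is NOT the weak derivative of u.)
Correct weak derivative would be u'(x) = -3*x**2 - 4*x - 1.


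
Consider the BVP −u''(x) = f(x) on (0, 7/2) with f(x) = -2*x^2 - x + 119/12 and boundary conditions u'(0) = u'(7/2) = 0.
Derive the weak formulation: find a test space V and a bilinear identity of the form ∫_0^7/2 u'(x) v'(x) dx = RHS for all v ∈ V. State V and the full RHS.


V = H^1(0, 7/2) (no boundary constraint on v; u is determined up to an additive constant); weak form: ∫_0^7/2 u'v' dx = ∫_0^7/2 (-2*x^2 - x + 119/12) v dx for all v ∈ V.

Multiply both sides by a test function v and integrate from 0 to 7/2:
  ∫_0^7/2 −u''(x) v(x) dx = ∫_0^7/2 f(x) v(x) dx.
Integrate the LHS by parts once:
  ∫_0^7/2 −u'' v dx = −[u'(x) v(x)]_0^7/2 + ∫_0^7/2 u'(x) v'(x) dx.
Thus ∫_0^7/2 u'(x) v'(x) dx = ∫_0^7/2 f(x) v(x) dx + [u'(x) v(x)]_0^7/2.
Choose V so that boundary terms are either known or forced to vanish.
u has homogeneous Neumann: u'(0) = u'(7/2) = 0. So [u' v]_0^7/2 = 0·v(7/2) − 0·v(0) = 0 for any v; take V = H^1(0, 7/2).
Weak formulation: find u (satisfying any essential BC) such that ∫_0^7/2 u'(x) v'(x) dx = ∫_0^7/2 f v dx for all v ∈ V (homogeneous Neumann, so boundary terms vanish).
Substituting f(x) = -2*x^2 - x + 119/12, the right-hand side is ∫_0^7/2 (-2*x^2 - x + 119/12) v dx.
Compatibility check (pure Neumann): taking v ≡ 1 ∈ V gives 0 = ∫_0^7/2 f dx + (0) − (0), i.e. ∫_0^7/2 f dx must equal u'(0) − u'(7/2) = 0. Indeed ∫_0^7/2 (-2*x^2 - x + 119/12) dx = 0, so the data are compatible. The solution is then unique only up to an additive constant (fix it e.g. by requiring ∫_0^7/2 u dx = 0).


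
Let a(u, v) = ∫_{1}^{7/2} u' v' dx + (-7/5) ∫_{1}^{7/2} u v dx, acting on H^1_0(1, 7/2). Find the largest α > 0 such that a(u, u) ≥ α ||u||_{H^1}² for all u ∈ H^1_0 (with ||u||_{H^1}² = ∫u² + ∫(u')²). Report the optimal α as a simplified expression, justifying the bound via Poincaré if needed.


α = (-35 + 4*π^2)/(25 + 4*π^2)

Coercivity of a(·,·) on H^1_0(1, 7/2) means a(u, u) ≥ α ||u||_{H^1}² for every u ∈ H^1_0.
The interval has length L = 5/2, and Poincaré/coercivity depend only on L. Here a(u, u) = ∫(u')² + (-7/5)·∫u².
Here c = -7/5 < 0 with |c| < (π/L)² = 4*π^2/25, so coercivity still holds. The condition a(u,u) ≥ α||u||_{H^1}² reads (1−α)∫(u')² ≥ (α−c)∫u². Any admissible α is ≤ 1 (rapidly oscillating u have ∫u²/∫(u')² → 0), and α = 1 would force 0 ≥ (1−c)∫u², impossible since c < 1; so 1−α > 0. By the sharp Poincaré inequality on H^1_0 of an interval of length L, ∫(u')² ≥ (π/L)²∫u² with equality for the first sine mode sin(π(x−x₀)/L) (x₀ the left endpoint), so the inequality holds for all u iff (1−α)(π/L)² ≥ α − c, i.e. α ≤ ((π/L)² + c)/((π/L)² + 1) = (1 + c(L/π)²)/(1 + (L/π)²). (Direct route, valid since c ≤ 0: Poincaré gives c∫u² ≥ c(L/π)²∫(u')², so a(u,u) ≥ (1 + c(L/π)²)∫(u')², while ||u||_{H^1}² ≤ (1 + (L/π)²)∫(u')²; dividing yields the same α.) With (π/L)² = 4*π^2/25 and c = -7/5, the largest admissible constant is α = ((π/L)² + c)/((π/L)² + 1).
Simplifying, α = (-35 + 4*π^2)/(25 + 4*π^2).
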